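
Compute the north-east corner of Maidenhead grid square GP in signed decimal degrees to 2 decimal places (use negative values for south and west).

70.00, -40.00

Field G=6, P=15: +6·20° lon, +15·10° lat → SW at lon -60°, lat 60°.
Cell spans 20° lon × 10° lat. NE corner is SW corner plus one full cell.
latitude 70.00, longitude -40.00.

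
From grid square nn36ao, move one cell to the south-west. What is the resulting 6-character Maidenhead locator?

Longitude subsquare a = 0; −1 → -1, wraps to 23 = x, carry into square.
Longitude square 3; −1 → 2.
Latitude subsquare o = 14; −1 → 13 = n.

NN26xn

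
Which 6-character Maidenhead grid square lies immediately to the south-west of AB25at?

AB15xs

Longitude subsquare a = 0; −1 → -1, wraps to 23 = x, carry into square.
Longitude square 2; −1 → 1.
Latitude subsquare t = 19; −1 → 18 = s.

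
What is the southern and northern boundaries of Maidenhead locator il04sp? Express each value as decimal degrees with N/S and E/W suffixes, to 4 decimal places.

24.6250° N, 24.6667° N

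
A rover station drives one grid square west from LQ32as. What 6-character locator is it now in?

LQ22xs

Longitude subsquare a = 0; −1 → -1, wraps to 23 = x, carry into square.
Longitude square 3; −1 → 2.
The latitude characters are unchanged.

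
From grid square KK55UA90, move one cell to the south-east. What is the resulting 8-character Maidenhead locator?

KK54vx09

Longitude extended square 9; +1 → 10, wraps to 0, carry into subsquare.
Longitude subsquare u = 20; +1 → 21 = v.
Latitude extended square 0; −1 → -1, wraps to 9, carry into subsquare.
Latitude subsquare a = 0; −1 → -1, wraps to 23 = x, carry into square.
Latitude square 5; −1 → 4.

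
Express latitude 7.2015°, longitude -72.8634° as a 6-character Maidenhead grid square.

FJ37ne

Shift to the Maidenhead origin (180°W, 90°S): lon 107.1366, lat 97.2015.
Field (20°×10°, letters A–R): 107.1366/20 → 5 → F, 97.2015/10 → 9 → J; chars FJ.
Square (2°×1°, digits 0–9): 7.1366/2 → 3, 7.2015/1 → 7; chars 37.
Subsquare (5′×2.5′, letters a–x): 1.1366/0.0833333 → 13 → n, 0.2015/0.0416667 → 4 → e; chars ne.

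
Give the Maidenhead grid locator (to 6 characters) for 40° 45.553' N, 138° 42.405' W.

CN00ps

Add 180° to longitude and 90° to latitude: 41.2933, 130.7592.
Field: 41.2933/20 → 2 → C, 130.7592/10 → 13 → N; chars CN.
Square: 1.2933/2 → 0, 0.7592/1 → 0; chars 00.
Subsquare: 1.2933/0.0833333 → 15 → p, 0.7592/0.0416667 → 18 → s; chars ps.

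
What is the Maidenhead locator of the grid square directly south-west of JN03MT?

JN03ls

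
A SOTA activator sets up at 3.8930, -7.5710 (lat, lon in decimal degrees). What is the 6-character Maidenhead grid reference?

Shift to the Maidenhead origin (180°W, 90°S): lon 172.4290, lat 93.8930.
Field (20°×10°, letters A–R): 172.4290/20 → 8 → I, 93.8930/10 → 9 → J; chars IJ.
Square (2°×1°, digits 0–9): 12.4290/2 → 6, 3.8930/1 → 3; chars 63.
Subsquare (5′×2.5′, letters a–x): 0.4290/0.0833333 → 5 → f, 0.8930/0.0416667 → 21 → v; chars fv.

IJ63fv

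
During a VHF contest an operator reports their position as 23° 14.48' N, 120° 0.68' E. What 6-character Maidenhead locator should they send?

Shift to the Maidenhead origin (180°W, 90°S): lon 300.0113, lat 113.2413.
Field: 300.0113/20 → 15 → P, 113.2413/10 → 11 → L; chars PL.
Square: 0.0113/2 → 0, 3.2413/1 → 3; chars 03.
Subsquare: 0.0113/0.0833333 → 0 → a, 0.2413/0.0416667 → 5 → f; chars af.

PL03af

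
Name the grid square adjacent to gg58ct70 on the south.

GG58cs79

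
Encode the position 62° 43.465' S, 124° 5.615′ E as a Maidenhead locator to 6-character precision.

PC27bg

Offset from 180°W / 90°S: lon 304.0936°, lat 27.2756°.
Field: lon ⌊304.0936/20⌋ = 15 → P; lat ⌊27.2756/10⌋ = 2 → C.
Square: lon ⌊4.0936/2⌋ = 2; lat ⌊7.2756/1⌋ = 7.
Subsquare: lon ⌊0.0936/0.0833333⌋ = 1 → b; lat ⌊0.2756/0.0416667⌋ = 6 → g.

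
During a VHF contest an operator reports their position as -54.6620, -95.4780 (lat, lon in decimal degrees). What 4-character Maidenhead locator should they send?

ED25

Offset from 180°W / 90°S: lon 84.52°, lat 35.34°.
Field: lon ⌊84.52/20⌋ = 4 → E; lat ⌊35.34/10⌋ = 3 → D.
Square: lon ⌊4.52/2⌋ = 2; lat ⌊5.34/1⌋ = 5.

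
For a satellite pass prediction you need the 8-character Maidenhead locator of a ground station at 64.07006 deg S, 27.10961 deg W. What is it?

Offset from 180°W / 90°S: lon 152.89039°, lat 25.92994°.
Field: lon ⌊152.89039/20⌋ = 7 → H; lat ⌊25.92994/10⌋ = 2 → C.
Square: lon ⌊12.89039/2⌋ = 6; lat ⌊5.92994/1⌋ = 5.
Subsquare: lon ⌊0.89039/0.0833333⌋ = 10 → k; lat ⌊0.92994/0.0416667⌋ = 22 → w.
Extended square: lon ⌊0.05706/0.00833333⌋ = 6; lat ⌊0.01327/0.00416667⌋ = 3.

HC65kw63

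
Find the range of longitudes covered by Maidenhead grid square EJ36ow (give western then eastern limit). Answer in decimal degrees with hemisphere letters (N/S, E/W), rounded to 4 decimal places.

Field E=4, J=9: +4·20° lon, +9·10° lat → SW at lon -100°, lat 0°.
Square 3, 6: +3·2° lon, +6·1° lat → SW at lon -94°, lat 6°.
Subsquare o=14, w=22: +14·0.0833333° lon, +22·0.0416667° lat → SW at lon -92.8333°, lat 6.91667°.
Cell spans 0.0833333° lon × 0.0416667° lat.
west 92.8333° W, east 92.7500° W.

92.8333° W, 92.7500° W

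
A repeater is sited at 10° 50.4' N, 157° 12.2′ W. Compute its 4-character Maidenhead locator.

Add 180° to longitude and 90° to latitude: 22.80, 100.84.
Field: lon ⌊22.80/20⌋ = 1 → B; lat ⌊100.84/10⌋ = 10 → K.
Square: lon ⌊2.80/2⌋ = 1; lat ⌊0.84/1⌋ = 0.

BK10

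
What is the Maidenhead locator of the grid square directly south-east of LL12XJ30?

Longitude extended square 3; +1 → 4.
Latitude extended square 0; −1 → -1, wraps to 9, carry into subsquare.
Latitude subsquare j = 9; −1 → 8 = i.

LL12xi49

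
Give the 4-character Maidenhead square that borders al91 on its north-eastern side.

Longitude square 9; +1 → 10, wraps to 0, carry into field.
Longitude field A = 0; +1 → 1 = B.
Latitude square 1; +1 → 2.

BL02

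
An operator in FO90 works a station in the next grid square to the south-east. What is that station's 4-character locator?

GN09

Longitude square 9; +1 → 10, wraps to 0, carry into field.
Longitude field F = 5; +1 → 6 = G.
Latitude square 0; −1 → -1, wraps to 9, carry into field.
Latitude field O = 14; −1 → 13 = N.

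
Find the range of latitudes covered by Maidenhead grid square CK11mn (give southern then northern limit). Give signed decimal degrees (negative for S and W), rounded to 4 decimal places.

11.5417, 11.5833

Field C=2, K=10: +2·20° lon, +10·10° lat → SW at lon -140°, lat 10°.
Square 1, 1: +1·2° lon, +1·1° lat → SW at lon -138°, lat 11°.
Subsquare m=12, n=13: +12·0.0833333° lon, +13·0.0416667° lat → SW at lon -137°, lat 11.5417°.
Cell spans 0.0833333° lon × 0.0416667° lat.
south 11.5417, north 11.5833.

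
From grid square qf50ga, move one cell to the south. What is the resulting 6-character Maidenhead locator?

QE59gx

Latitude subsquare a = 0; −1 → -1, wraps to 23 = x, carry into square.
Latitude square 0; −1 → -1, wraps to 9, carry into field.
Latitude field F = 5; −1 → 4 = E.
The longitude characters are unchanged.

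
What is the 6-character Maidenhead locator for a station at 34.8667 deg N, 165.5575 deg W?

Shift to the Maidenhead origin (180°W, 90°S): lon 14.4425, lat 124.8667.
Field (20°×10°, letters A–R): 14.4425/20 → 0 → A, 124.8667/10 → 12 → M; chars AM.
Square (2°×1°, digits 0–9): 14.4425/2 → 7, 4.8667/1 → 4; chars 74.
Subsquare (5′×2.5′, letters a–x): 0.4425/0.0833333 → 5 → f, 0.8667/0.0416667 → 20 → u; chars fu.

AM74fu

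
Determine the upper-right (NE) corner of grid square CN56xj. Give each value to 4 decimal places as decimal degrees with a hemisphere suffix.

Field C=2, N=13: +2·20° lon, +13·10° lat → SW at lon -140°, lat 40°.
Square 5, 6: +5·2° lon, +6·1° lat → SW at lon -130°, lat 46°.
Subsquare x=23, j=9: +23·0.0833333° lon, +9·0.0416667° lat → SW at lon -128.083°, lat 46.375°.
Cell spans 0.0833333° lon × 0.0416667° lat. NE corner is SW corner plus one full cell.
latitude 46.4167° N, longitude 128.0000° W.

46.4167° N, 128.0000° W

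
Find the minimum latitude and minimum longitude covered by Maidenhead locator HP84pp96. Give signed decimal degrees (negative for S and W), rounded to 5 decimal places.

64.65000, -22.67500

Field H=7, P=15: +7·20° lon, +15·10° lat → SW at lon -40°, lat 60°.
Square 8, 4: +8·2° lon, +4·1° lat → SW at lon -24°, lat 64°.
Subsquare p=15, p=15: +15·0.0833333° lon, +15·0.0416667° lat → SW at lon -22.75°, lat 64.625°.
Extended square 9, 6: +9·0.00833333° lon, +6·0.00416667° lat → SW at lon -22.675°, lat 64.65°.
latitude 64.65000, longitude -22.67500.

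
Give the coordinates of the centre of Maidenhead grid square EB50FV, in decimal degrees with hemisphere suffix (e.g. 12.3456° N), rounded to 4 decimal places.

Field E=4, B=1: +4·20° lon, +1·10° lat → SW at lon -100°, lat -80°.
Square 5, 0: +5·2° lon, +0·1° lat → SW at lon -90°, lat -80°.
Subsquare f=5, v=21: +5·0.0833333° lon, +21·0.0416667° lat → SW at lon -89.5833°, lat -79.125°.
Cell spans 0.0833333° lon × 0.0416667° lat. Centre is SW corner plus half of each.
latitude 79.1042° S, longitude 89.5417° W.

79.1042° S, 89.5417° W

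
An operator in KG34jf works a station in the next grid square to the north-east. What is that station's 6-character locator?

KG34kg

Longitude subsquare j = 9; +1 → 10 = k.
Latitude subsquare f = 5; +1 → 6 = g.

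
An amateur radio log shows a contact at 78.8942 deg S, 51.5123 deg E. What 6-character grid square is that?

Add 180° to longitude and 90° to latitude: 231.5123, 11.1058.
Field (20°×10°, letters A–R): 231.5123/20 → 11 → L, 11.1058/10 → 1 → B; chars LB.
Square (2°×1°, digits 0–9): 11.5123/2 → 5, 1.1058/1 → 1; chars 51.
Subsquare (5′×2.5′, letters a–x): 1.5123/0.0833333 → 18 → s, 0.1058/0.0416667 → 2 → c; chars sc.

LB51sc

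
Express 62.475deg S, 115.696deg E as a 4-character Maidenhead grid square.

OC77

Add 180° to longitude and 90° to latitude: 295.70, 27.52.
Field: lon ⌊295.70/20⌋ = 14 → O; lat ⌊27.52/10⌋ = 2 → C.
Square: lon ⌊15.70/2⌋ = 7; lat ⌊7.52/1⌋ = 7.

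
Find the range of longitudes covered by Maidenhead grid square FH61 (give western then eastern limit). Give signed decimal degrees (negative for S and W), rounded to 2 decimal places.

-68.00, -66.00

Field F=5, H=7: +5·20° lon, +7·10° lat → SW at lon -80°, lat -20°.
Square 6, 1: +6·2° lon, +1·1° lat → SW at lon -68°, lat -19°.
Cell spans 2° lon × 1° lat.
west -68.00, east -66.00.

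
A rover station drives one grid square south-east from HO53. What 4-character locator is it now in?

Longitude square 5; +1 → 6.
Latitude square 3; −1 → 2.

HO62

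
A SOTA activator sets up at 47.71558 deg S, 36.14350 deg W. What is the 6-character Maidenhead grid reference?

Add 180° to longitude and 90° to latitude: 143.8565, 42.2844.
Field: 143.8565/20 → 7 → H, 42.2844/10 → 4 → E; chars HE.
Square: 3.8565/2 → 1, 2.2844/1 → 2; chars 12.
Subsquare: 1.8565/0.0833333 → 22 → w, 0.2844/0.0416667 → 6 → g; chars wg.

HE12wg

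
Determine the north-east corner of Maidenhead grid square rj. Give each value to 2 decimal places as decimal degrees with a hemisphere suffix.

10.00° N, 180.00° E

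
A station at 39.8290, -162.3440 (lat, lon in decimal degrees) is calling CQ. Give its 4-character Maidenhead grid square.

AM89

Add 180° to longitude and 90° to latitude: 17.66, 129.83.
Field: 17.66/20 → 0 → A, 129.83/10 → 12 → M; chars AM.
Square: 17.66/2 → 8, 9.83/1 → 9; chars 89.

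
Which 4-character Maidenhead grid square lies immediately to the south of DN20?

DM29

Latitude square 0; −1 → -1, wraps to 9, carry into field.
Latitude field N = 13; −1 → 12 = M.
The longitude characters are unchanged.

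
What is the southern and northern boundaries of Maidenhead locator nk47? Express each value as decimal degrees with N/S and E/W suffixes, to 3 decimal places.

17.000° N, 18.000° N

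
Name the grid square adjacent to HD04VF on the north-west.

Longitude subsquare v = 21; −1 → 20 = u.
Latitude subsquare f = 5; +1 → 6 = g.

HD04ug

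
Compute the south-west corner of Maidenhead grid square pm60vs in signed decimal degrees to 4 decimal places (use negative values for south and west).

30.7500, 133.7500

Field P=15, M=12: +15·20° lon, +12·10° lat → SW at lon 120°, lat 30°.
Square 6, 0: +6·2° lon, +0·1° lat → SW at lon 132°, lat 30°.
Subsquare v=21, s=18: +21·0.0833333° lon, +18·0.0416667° lat → SW at lon 133.75°, lat 30.75°.
latitude 30.7500, longitude 133.7500.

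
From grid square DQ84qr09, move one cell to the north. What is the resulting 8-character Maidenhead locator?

DQ84qs00

Latitude extended square 9; +1 → 10, wraps to 0, carry into subsquare.
Latitude subsquare r = 17; +1 → 18 = s.
The longitude characters are unchanged.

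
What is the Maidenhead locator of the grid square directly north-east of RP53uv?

RP53vw

Longitude subsquare u = 20; +1 → 21 = v.
Latitude subsquare v = 21; +1 → 22 = w.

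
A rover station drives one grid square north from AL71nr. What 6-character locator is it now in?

Latitude subsquare r = 17; +1 → 18 = s.
The longitude characters are unchanged.

AL71ns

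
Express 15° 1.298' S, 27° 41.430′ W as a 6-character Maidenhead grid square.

HH64dx

Offset from 180°W / 90°S: lon 152.3095°, lat 74.9784°.
Field (20°×10°, letters A–R): lon ⌊152.3095/20⌋ = 7 → H; lat ⌊74.9784/10⌋ = 7 → H.
Square (2°×1°, digits 0–9): lon ⌊12.3095/2⌋ = 6; lat ⌊4.9784/1⌋ = 4.
Subsquare (5′×2.5′, letters a–x): lon ⌊0.3095/0.0833333⌋ = 3 → d; lat ⌊0.9784/0.0416667⌋ = 23 → x.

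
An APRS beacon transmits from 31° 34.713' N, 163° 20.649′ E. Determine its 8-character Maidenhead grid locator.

Add 180° to longitude and 90° to latitude: 343.34415, 121.57855.
Field: 343.34415/20 → 17 → R, 121.57855/10 → 12 → M; chars RM.
Square: 3.34415/2 → 1, 1.57855/1 → 1; chars 11.
Subsquare: 1.34415/0.0833333 → 16 → q, 0.57855/0.0416667 → 13 → n; chars qn.
Extended square: 0.01082/0.00833333 → 1, 0.03688/0.00416667 → 8; chars 18.

RM11qn18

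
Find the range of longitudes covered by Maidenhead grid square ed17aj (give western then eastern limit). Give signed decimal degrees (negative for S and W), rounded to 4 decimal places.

-98.0000, -97.9167

Field E=4, D=3: +4·20° lon, +3·10° lat → SW at lon -100°, lat -60°.
Square 1, 7: +1·2° lon, +7·1° lat → SW at lon -98°, lat -53°.
Subsquare a=0, j=9: +0·0.0833333° lon, +9·0.0416667° lat → SW at lon -98°, lat -52.625°.
Cell spans 0.0833333° lon × 0.0416667° lat.
west -98.0000, east -97.9167.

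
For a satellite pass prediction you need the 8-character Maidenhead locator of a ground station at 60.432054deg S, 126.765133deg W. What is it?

CC69on86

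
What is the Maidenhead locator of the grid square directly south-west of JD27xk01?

JD27wk90

Longitude extended square 0; −1 → -1, wraps to 9, carry into subsquare.
Longitude subsquare x = 23; −1 → 22 = w.
Latitude extended square 1; −1 → 0.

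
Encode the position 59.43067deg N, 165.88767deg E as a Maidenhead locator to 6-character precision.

RO29wk

Shift to the Maidenhead origin (180°W, 90°S): lon 345.8877, lat 149.4307.
Field (20°×10°, letters A–R): 345.8877/20 → 17 → R, 149.4307/10 → 14 → O; chars RO.
Square (2°×1°, digits 0–9): 5.8877/2 → 2, 9.4307/1 → 9; chars 29.
Subsquare (5′×2.5′, letters a–x): 1.8877/0.0833333 → 22 → w, 0.4307/0.0416667 → 10 → k; chars wk.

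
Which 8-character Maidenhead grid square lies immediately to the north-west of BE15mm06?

Longitude extended square 0; −1 → -1, wraps to 9, carry into subsquare.
Longitude subsquare m = 12; −1 → 11 = l.
Latitude extended square 6; +1 → 7.

BE15lm97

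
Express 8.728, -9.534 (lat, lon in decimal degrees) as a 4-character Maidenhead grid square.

Shift to the Maidenhead origin (180°W, 90°S): lon 170.47, lat 98.73.
Field: 170.47/20 → 8 → I, 98.73/10 → 9 → J; chars IJ.
Square: 10.47/2 → 5, 8.73/1 → 8; chars 58.

IJ58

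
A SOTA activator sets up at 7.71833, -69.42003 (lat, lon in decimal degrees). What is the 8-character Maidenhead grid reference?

FJ57gr92

Add 180° to longitude and 90° to latitude: 110.57997, 97.71833.
Field: lon ⌊110.57997/20⌋ = 5 → F; lat ⌊97.71833/10⌋ = 9 → J.
Square: lon ⌊10.57997/2⌋ = 5; lat ⌊7.71833/1⌋ = 7.
Subsquare: lon ⌊0.57997/0.0833333⌋ = 6 → g; lat ⌊0.71833/0.0416667⌋ = 17 → r.
Extended square: lon ⌊0.07997/0.00833333⌋ = 9; lat ⌊0.01000/0.00416667⌋ = 2.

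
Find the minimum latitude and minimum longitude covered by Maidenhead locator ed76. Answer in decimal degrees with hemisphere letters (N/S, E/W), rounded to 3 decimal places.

Field E=4, D=3: +4·20° lon, +3·10° lat → SW at lon -100°, lat -60°.
Square 7, 6: +7·2° lon, +6·1° lat → SW at lon -86°, lat -54°.
latitude 54.000° S, longitude 86.000° W.

54.000° S, 86.000° W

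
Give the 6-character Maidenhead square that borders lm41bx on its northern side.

Latitude subsquare x = 23; +1 → 24, wraps to 0 = a, carry into square.
Latitude square 1; +1 → 2.
The longitude characters are unchanged.

LM42ba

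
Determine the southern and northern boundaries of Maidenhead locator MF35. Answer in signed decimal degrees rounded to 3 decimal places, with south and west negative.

Field M=12, F=5: +12·20° lon, +5·10° lat → SW at lon 60°, lat -40°.
Square 3, 5: +3·2° lon, +5·1° lat → SW at lon 66°, lat -35°.
Cell spans 2° lon × 1° lat.
south -35.000, north -34.000.

-35.000, -34.000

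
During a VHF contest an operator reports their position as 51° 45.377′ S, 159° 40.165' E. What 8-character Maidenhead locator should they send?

QD98uf08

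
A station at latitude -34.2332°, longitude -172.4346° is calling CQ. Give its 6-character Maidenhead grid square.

AF35ss

Shift to the Maidenhead origin (180°W, 90°S): lon 7.5654, lat 55.7668.
Field: 7.5654/20 → 0 → A, 55.7668/10 → 5 → F; chars AF.
Square: 7.5654/2 → 3, 5.7668/1 → 5; chars 35.
Subsquare: 1.5654/0.0833333 → 18 → s, 0.7668/0.0416667 → 18 → s; chars ss.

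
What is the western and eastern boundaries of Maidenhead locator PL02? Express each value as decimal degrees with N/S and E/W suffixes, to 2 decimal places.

Field P=15, L=11: +15·20° lon, +11·10° lat → SW at lon 120°, lat 20°.
Square 0, 2: +0·2° lon, +2·1° lat → SW at lon 120°, lat 22°.
Cell spans 2° lon × 1° lat.
west 120.00° E, east 122.00° E.

120.00° E, 122.00° E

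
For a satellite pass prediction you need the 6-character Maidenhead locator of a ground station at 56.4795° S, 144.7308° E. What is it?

QD23im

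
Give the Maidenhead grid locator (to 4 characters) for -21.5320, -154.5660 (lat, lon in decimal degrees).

BG28

Add 180° to longitude and 90° to latitude: 25.43, 68.47.
Field: 25.43/20 → 1 → B, 68.47/10 → 6 → G; chars BG.
Square: 5.43/2 → 2, 8.47/1 → 8; chars 28.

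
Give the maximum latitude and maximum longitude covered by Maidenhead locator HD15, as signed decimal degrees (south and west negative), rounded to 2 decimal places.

Field H=7, D=3: +7·20° lon, +3·10° lat → SW at lon -40°, lat -60°.
Square 1, 5: +1·2° lon, +5·1° lat → SW at lon -38°, lat -55°.
Cell spans 2° lon × 1° lat. NE corner is SW corner plus one full cell.
latitude -54.00, longitude -36.00.

-54.00, -36.00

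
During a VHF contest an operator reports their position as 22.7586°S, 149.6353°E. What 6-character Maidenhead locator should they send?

QG47tf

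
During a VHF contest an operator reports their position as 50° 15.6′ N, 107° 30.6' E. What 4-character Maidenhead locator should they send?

OO30

Shift to the Maidenhead origin (180°W, 90°S): lon 287.51, lat 140.26.
Field: lon ⌊287.51/20⌋ = 14 → O; lat ⌊140.26/10⌋ = 14 → O.
Square: lon ⌊7.51/2⌋ = 3; lat ⌊0.26/1⌋ = 0.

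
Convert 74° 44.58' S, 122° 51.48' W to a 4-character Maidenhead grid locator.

CB85

Offset from 180°W / 90°S: lon 57.14°, lat 15.26°.
Field (20°×10°, letters A–R): 57.14/20 → 2 → C, 15.26/10 → 1 → B; chars CB.
Square (2°×1°, digits 0–9): 17.14/2 → 8, 5.26/1 → 5; chars 85.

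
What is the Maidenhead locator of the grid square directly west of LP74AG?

LP64xg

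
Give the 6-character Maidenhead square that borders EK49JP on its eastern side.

Longitude subsquare j = 9; +1 → 10 = k.
The latitude characters are unchanged.

EK49kp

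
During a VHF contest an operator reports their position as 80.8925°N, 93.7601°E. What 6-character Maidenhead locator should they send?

NR60vv

Shift to the Maidenhead origin (180°W, 90°S): lon 273.7601, lat 170.8925.
Field (20°×10°, letters A–R): 273.7601/20 → 13 → N, 170.8925/10 → 17 → R; chars NR.
Square (2°×1°, digits 0–9): 13.7601/2 → 6, 0.8925/1 → 0; chars 60.
Subsquare (5′×2.5′, letters a–x): 1.7601/0.0833333 → 21 → v, 0.8925/0.0416667 → 21 → v; chars vv.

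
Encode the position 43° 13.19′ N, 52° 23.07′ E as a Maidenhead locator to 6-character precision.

Offset from 180°W / 90°S: lon 232.3845°, lat 133.2198°.
Field: 232.3845/20 → 11 → L, 133.2198/10 → 13 → N; chars LN.
Square: 12.3845/2 → 6, 3.2198/1 → 3; chars 63.
Subsquare: 0.3845/0.0833333 → 4 → e, 0.2198/0.0416667 → 5 → f; chars ef.

LN63ef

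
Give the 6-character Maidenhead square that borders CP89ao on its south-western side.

CP79xn

Longitude subsquare a = 0; −1 → -1, wraps to 23 = x, carry into square.
Longitude square 8; −1 → 7.
Latitude subsquare o = 14; −1 → 13 = n.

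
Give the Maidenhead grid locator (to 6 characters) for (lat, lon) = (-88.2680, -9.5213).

IA51fr

Offset from 180°W / 90°S: lon 170.4787°, lat 1.7320°.
Field: lon ⌊170.4787/20⌋ = 8 → I; lat ⌊1.7320/10⌋ = 0 → A.
Square: lon ⌊10.4787/2⌋ = 5; lat ⌊1.7320/1⌋ = 1.
Subsquare: lon ⌊0.4787/0.0833333⌋ = 5 → f; lat ⌊0.7320/0.0416667⌋ = 17 → r.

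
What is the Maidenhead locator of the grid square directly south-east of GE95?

Longitude square 9; +1 → 10, wraps to 0, carry into field.
Longitude field G = 6; +1 → 7 = H.
Latitude square 5; −1 → 4.

HE04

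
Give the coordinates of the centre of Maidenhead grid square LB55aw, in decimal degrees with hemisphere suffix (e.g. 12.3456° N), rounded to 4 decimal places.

Field L=11, B=1: +11·20° lon, +1·10° lat → SW at lon 40°, lat -80°.
Square 5, 5: +5·2° lon, +5·1° lat → SW at lon 50°, lat -75°.
Subsquare a=0, w=22: +0·0.0833333° lon, +22·0.0416667° lat → SW at lon 50°, lat -74.0833°.
Cell spans 0.0833333° lon × 0.0416667° lat. Centre is SW corner plus half of each.
latitude 74.0625° S, longitude 50.0417° E.

74.0625° S, 50.0417° E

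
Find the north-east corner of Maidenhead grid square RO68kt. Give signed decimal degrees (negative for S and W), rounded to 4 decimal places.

Field R=17, O=14: +17·20° lon, +14·10° lat → SW at lon 160°, lat 50°.
Square 6, 8: +6·2° lon, +8·1° lat → SW at lon 172°, lat 58°.
Subsquare k=10, t=19: +10·0.0833333° lon, +19·0.0416667° lat → SW at lon 172.833°, lat 58.7917°.
Cell spans 0.0833333° lon × 0.0416667° lat. NE corner is SW corner plus one full cell.
latitude 58.8333, longitude 172.9167.

58.8333, 172.9167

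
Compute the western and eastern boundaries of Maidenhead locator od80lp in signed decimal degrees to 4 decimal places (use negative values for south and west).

Field O=14, D=3: +14·20° lon, +3·10° lat → SW at lon 100°, lat -60°.
Square 8, 0: +8·2° lon, +0·1° lat → SW at lon 116°, lat -60°.
Subsquare l=11, p=15: +11·0.0833333° lon, +15·0.0416667° lat → SW at lon 116.917°, lat -59.375°.
Cell spans 0.0833333° lon × 0.0416667° lat.
west 116.9167, east 117.0000.

116.9167, 117.0000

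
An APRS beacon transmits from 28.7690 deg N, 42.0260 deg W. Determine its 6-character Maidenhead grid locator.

GL88xs

Shift to the Maidenhead origin (180°W, 90°S): lon 137.9740, lat 118.7690.
Field: lon ⌊137.9740/20⌋ = 6 → G; lat ⌊118.7690/10⌋ = 11 → L.
Square: lon ⌊17.9740/2⌋ = 8; lat ⌊8.7690/1⌋ = 8.
Subsquare: lon ⌊1.9740/0.0833333⌋ = 23 → x; lat ⌊0.7690/0.0416667⌋ = 18 → s.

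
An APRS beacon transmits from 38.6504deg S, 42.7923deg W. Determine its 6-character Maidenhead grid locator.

Offset from 180°W / 90°S: lon 137.2077°, lat 51.3496°.
Field: lon ⌊137.2077/20⌋ = 6 → G; lat ⌊51.3496/10⌋ = 5 → F.
Square: lon ⌊17.2077/2⌋ = 8; lat ⌊1.3496/1⌋ = 1.
Subsquare: lon ⌊1.2077/0.0833333⌋ = 14 → o; lat ⌊0.3496/0.0416667⌋ = 8 → i.

GF81oi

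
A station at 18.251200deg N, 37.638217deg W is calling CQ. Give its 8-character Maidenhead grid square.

Add 180° to longitude and 90° to latitude: 142.36178, 108.25120.
Field (20°×10°, letters A–R): 142.36178/20 → 7 → H, 108.25120/10 → 10 → K; chars HK.
Square (2°×1°, digits 0–9): 2.36178/2 → 1, 8.25120/1 → 8; chars 18.
Subsquare (5′×2.5′, letters a–x): 0.36178/0.0833333 → 4 → e, 0.25120/0.0416667 → 6 → g; chars eg.
Extended square (30″×15″, digits 0–9): 0.02845/0.00833333 → 3, 0.00120/0.00416667 → 0; chars 30.

HK18eg30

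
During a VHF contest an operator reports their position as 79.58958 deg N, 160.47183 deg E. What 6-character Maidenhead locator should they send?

Shift to the Maidenhead origin (180°W, 90°S): lon 340.4718, lat 169.5896.
Field: 340.4718/20 → 17 → R, 169.5896/10 → 16 → Q; chars RQ.
Square: 0.4718/2 → 0, 9.5896/1 → 9; chars 09.
Subsquare: 0.4718/0.0833333 → 5 → f, 0.5896/0.0416667 → 14 → o; chars fo.

RQ09fo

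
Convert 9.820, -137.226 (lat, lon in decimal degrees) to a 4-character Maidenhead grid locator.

CJ19

Add 180° to longitude and 90° to latitude: 42.77, 99.82.
Field: lon ⌊42.77/20⌋ = 2 → C; lat ⌊99.82/10⌋ = 9 → J.
Square: lon ⌊2.77/2⌋ = 1; lat ⌊9.82/1⌋ = 9.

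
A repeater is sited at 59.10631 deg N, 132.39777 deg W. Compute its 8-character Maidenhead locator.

CO39tc25

Offset from 180°W / 90°S: lon 47.60223°, lat 149.10631°.
Field (20°×10°, letters A–R): 47.60223/20 → 2 → C, 149.10631/10 → 14 → O; chars CO.
Square (2°×1°, digits 0–9): 7.60223/2 → 3, 9.10631/1 → 9; chars 39.
Subsquare (5′×2.5′, letters a–x): 1.60223/0.0833333 → 19 → t, 0.10631/0.0416667 → 2 → c; chars tc.
Extended square (30″×15″, digits 0–9): 0.01890/0.00833333 → 2, 0.02298/0.00416667 → 5; chars 25.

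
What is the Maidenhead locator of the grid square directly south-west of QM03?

PM92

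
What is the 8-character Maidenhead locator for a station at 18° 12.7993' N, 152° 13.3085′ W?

Shift to the Maidenhead origin (180°W, 90°S): lon 27.77819, lat 108.21332.
Field: 27.77819/20 → 1 → B, 108.21332/10 → 10 → K; chars BK.
Square: 7.77819/2 → 3, 8.21332/1 → 8; chars 38.
Subsquare: 1.77819/0.0833333 → 21 → v, 0.21332/0.0416667 → 5 → f; chars vf.
Extended square: 0.02819/0.00833333 → 3, 0.00499/0.00416667 → 1; chars 31.

BK38vf31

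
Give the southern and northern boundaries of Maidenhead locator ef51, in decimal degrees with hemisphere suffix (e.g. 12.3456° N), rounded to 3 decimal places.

39.000° S, 38.000° S

Field E=4, F=5: +4·20° lon, +5·10° lat → SW at lon -100°, lat -40°.
Square 5, 1: +5·2° lon, +1·1° lat → SW at lon -90°, lat -39°.
Cell spans 2° lon × 1° lat.
south 39.000° S, north 38.000° S.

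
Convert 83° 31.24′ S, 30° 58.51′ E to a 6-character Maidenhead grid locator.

Offset from 180°W / 90°S: lon 210.9752°, lat 6.4793°.
Field (20°×10°, letters A–R): 210.9752/20 → 10 → K, 6.4793/10 → 0 → A; chars KA.
Square (2°×1°, digits 0–9): 10.9752/2 → 5, 6.4793/1 → 6; chars 56.
Subsquare (5′×2.5′, letters a–x): 0.9752/0.0833333 → 11 → l, 0.4793/0.0416667 → 11 → l; chars ll.

KA56ll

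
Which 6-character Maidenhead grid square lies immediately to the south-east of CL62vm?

CL62wl

Longitude subsquare v = 21; +1 → 22 = w.
Latitude subsquare m = 12; −1 → 11 = l.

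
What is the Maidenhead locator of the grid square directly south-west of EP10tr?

EP10sq

Longitude subsquare t = 19; −1 → 18 = s.
Latitude subsquare r = 17; −1 → 16 = q.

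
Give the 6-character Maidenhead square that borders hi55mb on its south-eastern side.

Longitude subsquare m = 12; +1 → 13 = n.
Latitude subsquare b = 1; −1 → 0 = a.

HI55na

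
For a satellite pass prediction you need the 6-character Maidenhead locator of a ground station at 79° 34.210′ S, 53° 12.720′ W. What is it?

Shift to the Maidenhead origin (180°W, 90°S): lon 126.7880, lat 10.4298.
Field: 126.7880/20 → 6 → G, 10.4298/10 → 1 → B; chars GB.
Square: 6.7880/2 → 3, 0.4298/1 → 0; chars 30.
Subsquare: 0.7880/0.0833333 → 9 → j, 0.4298/0.0416667 → 10 → k; chars jk.

GB30jk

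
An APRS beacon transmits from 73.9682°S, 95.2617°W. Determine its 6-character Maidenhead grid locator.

EB26ia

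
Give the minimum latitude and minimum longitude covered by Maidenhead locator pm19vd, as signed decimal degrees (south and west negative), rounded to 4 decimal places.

39.1250, 123.7500

Field P=15, M=12: +15·20° lon, +12·10° lat → SW at lon 120°, lat 30°.
Square 1, 9: +1·2° lon, +9·1° lat → SW at lon 122°, lat 39°.
Subsquare v=21, d=3: +21·0.0833333° lon, +3·0.0416667° lat → SW at lon 123.75°, lat 39.125°.
latitude 39.1250, longitude 123.7500.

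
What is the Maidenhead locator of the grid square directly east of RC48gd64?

RC48gd74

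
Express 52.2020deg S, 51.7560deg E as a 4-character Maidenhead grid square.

LD57

Offset from 180°W / 90°S: lon 231.76°, lat 37.80°.
Field: 231.76/20 → 11 → L, 37.80/10 → 3 → D; chars LD.
Square: 11.76/2 → 5, 7.80/1 → 7; chars 57.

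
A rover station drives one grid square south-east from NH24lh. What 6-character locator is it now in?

Longitude subsquare l = 11; +1 → 12 = m.
Latitude subsquare h = 7; −1 → 6 = g.

NH24mg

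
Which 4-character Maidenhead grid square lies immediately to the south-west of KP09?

JP98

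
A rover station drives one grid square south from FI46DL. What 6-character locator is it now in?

FI46dk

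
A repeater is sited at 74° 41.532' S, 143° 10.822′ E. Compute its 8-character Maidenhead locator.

QB15oh13

Shift to the Maidenhead origin (180°W, 90°S): lon 323.18037, lat 15.30780.
Field: lon ⌊323.18037/20⌋ = 16 → Q; lat ⌊15.30780/10⌋ = 1 → B.
Square: lon ⌊3.18037/2⌋ = 1; lat ⌊5.30780/1⌋ = 5.
Subsquare: lon ⌊1.18037/0.0833333⌋ = 14 → o; lat ⌊0.30780/0.0416667⌋ = 7 → h.
Extended square: lon ⌊0.01370/0.00833333⌋ = 1; lat ⌊0.01613/0.00416667⌋ = 3.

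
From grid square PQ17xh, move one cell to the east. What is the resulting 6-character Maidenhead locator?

Longitude subsquare x = 23; +1 → 24, wraps to 0 = a, carry into square.
Longitude square 1; +1 → 2.
The latitude characters are unchanged.

PQ27ah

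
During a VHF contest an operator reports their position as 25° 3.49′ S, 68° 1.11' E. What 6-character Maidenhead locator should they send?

MG44aw

Shift to the Maidenhead origin (180°W, 90°S): lon 248.0185, lat 64.9418.
Field: lon ⌊248.0185/20⌋ = 12 → M; lat ⌊64.9418/10⌋ = 6 → G.
Square: lon ⌊8.0185/2⌋ = 4; lat ⌊4.9418/1⌋ = 4.
Subsquare: lon ⌊0.0185/0.0833333⌋ = 0 → a; lat ⌊0.9418/0.0416667⌋ = 22 → w.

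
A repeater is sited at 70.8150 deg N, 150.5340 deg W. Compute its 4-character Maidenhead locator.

Offset from 180°W / 90°S: lon 29.47°, lat 160.81°.
Field: 29.47/20 → 1 → B, 160.81/10 → 16 → Q; chars BQ.
Square: 9.47/2 → 4, 0.81/1 → 0; chars 40.

BQ40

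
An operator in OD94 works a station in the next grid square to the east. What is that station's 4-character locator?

PD04

Longitude square 9; +1 → 10, wraps to 0, carry into field.
Longitude field O = 14; +1 → 15 = P.
The latitude characters are unchanged.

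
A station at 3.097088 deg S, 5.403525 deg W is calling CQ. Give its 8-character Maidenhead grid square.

II76hv16

Add 180° to longitude and 90° to latitude: 174.59647, 86.90291.
Field: 174.59647/20 → 8 → I, 86.90291/10 → 8 → I; chars II.
Square: 14.59647/2 → 7, 6.90291/1 → 6; chars 76.
Subsquare: 0.59647/0.0833333 → 7 → h, 0.90291/0.0416667 → 21 → v; chars hv.
Extended square: 0.01314/0.00833333 → 1, 0.02791/0.00416667 → 6; chars 16.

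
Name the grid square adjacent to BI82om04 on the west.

BI82nm94

Longitude extended square 0; −1 → -1, wraps to 9, carry into subsquare.
Longitude subsquare o = 14; −1 → 13 = n.
The latitude characters are unchanged.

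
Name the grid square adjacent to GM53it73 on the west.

GM53it63

Longitude extended square 7; −1 → 6.
The latitude characters are unchanged.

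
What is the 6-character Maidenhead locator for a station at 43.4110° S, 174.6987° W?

AE26po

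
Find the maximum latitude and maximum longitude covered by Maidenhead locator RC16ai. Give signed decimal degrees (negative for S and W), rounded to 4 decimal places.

-63.6250, 162.0833

Field R=17, C=2: +17·20° lon, +2·10° lat → SW at lon 160°, lat -70°.
Square 1, 6: +1·2° lon, +6·1° lat → SW at lon 162°, lat -64°.
Subsquare a=0, i=8: +0·0.0833333° lon, +8·0.0416667° lat → SW at lon 162°, lat -63.6667°.
Cell spans 0.0833333° lon × 0.0416667° lat. NE corner is SW corner plus one full cell.
latitude -63.6250, longitude 162.0833.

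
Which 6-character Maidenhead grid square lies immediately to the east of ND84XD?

ND94ad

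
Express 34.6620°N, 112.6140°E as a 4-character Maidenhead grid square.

OM64

Shift to the Maidenhead origin (180°W, 90°S): lon 292.61, lat 124.66.
Field: lon ⌊292.61/20⌋ = 14 → O; lat ⌊124.66/10⌋ = 12 → M.
Square: lon ⌊12.61/2⌋ = 6; lat ⌊4.66/1⌋ = 4.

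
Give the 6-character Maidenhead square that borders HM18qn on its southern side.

HM18qm

Latitude subsquare n = 13; −1 → 12 = m.
The longitude characters are unchanged.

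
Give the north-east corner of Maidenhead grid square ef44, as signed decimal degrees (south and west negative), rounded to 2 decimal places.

Field E=4, F=5: +4·20° lon, +5·10° lat → SW at lon -100°, lat -40°.
Square 4, 4: +4·2° lon, +4·1° lat → SW at lon -92°, lat -36°.
Cell spans 2° lon × 1° lat. NE corner is SW corner plus one full cell.
latitude -35.00, longitude -90.00.

-35.00, -90.00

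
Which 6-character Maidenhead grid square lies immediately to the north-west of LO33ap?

Longitude subsquare a = 0; −1 → -1, wraps to 23 = x, carry into square.
Longitude square 3; −1 → 2.
Latitude subsquare p = 15; +1 → 16 = q.

LO23xq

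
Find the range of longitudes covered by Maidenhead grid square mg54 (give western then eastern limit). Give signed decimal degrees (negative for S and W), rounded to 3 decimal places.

Field M=12, G=6: +12·20° lon, +6·10° lat → SW at lon 60°, lat -30°.
Square 5, 4: +5·2° lon, +4·1° lat → SW at lon 70°, lat -26°.
Cell spans 2° lon × 1° lat.
west 70.000, east 72.000.

70.000, 72.000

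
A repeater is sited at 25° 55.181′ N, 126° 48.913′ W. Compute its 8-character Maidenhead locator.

CL65ow20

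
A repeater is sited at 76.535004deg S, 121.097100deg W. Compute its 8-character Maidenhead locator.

Offset from 180°W / 90°S: lon 58.90290°, lat 13.46500°.
Field: lon ⌊58.90290/20⌋ = 2 → C; lat ⌊13.46500/10⌋ = 1 → B.
Square: lon ⌊18.90290/2⌋ = 9; lat ⌊3.46500/1⌋ = 3.
Subsquare: lon ⌊0.90290/0.0833333⌋ = 10 → k; lat ⌊0.46500/0.0416667⌋ = 11 → l.
Extended square: lon ⌊0.06957/0.00833333⌋ = 8; lat ⌊0.00666/0.00416667⌋ = 1.

CB93kl81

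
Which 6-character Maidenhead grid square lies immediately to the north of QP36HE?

QP36hf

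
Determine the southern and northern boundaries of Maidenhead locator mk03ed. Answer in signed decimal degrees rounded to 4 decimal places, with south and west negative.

13.1250, 13.1667

Field M=12, K=10: +12·20° lon, +10·10° lat → SW at lon 60°, lat 10°.
Square 0, 3: +0·2° lon, +3·1° lat → SW at lon 60°, lat 13°.
Subsquare e=4, d=3: +4·0.0833333° lon, +3·0.0416667° lat → SW at lon 60.3333°, lat 13.125°.
Cell spans 0.0833333° lon × 0.0416667° lat.
south 13.1250, north 13.1667.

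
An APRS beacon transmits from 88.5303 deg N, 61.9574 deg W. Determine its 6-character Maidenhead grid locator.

Add 180° to longitude and 90° to latitude: 118.0426, 178.5303.
Field: lon ⌊118.0426/20⌋ = 5 → F; lat ⌊178.5303/10⌋ = 17 → R.
Square: lon ⌊18.0426/2⌋ = 9; lat ⌊8.5303/1⌋ = 8.
Subsquare: lon ⌊0.0426/0.0833333⌋ = 0 → a; lat ⌊0.5303/0.0416667⌋ = 12 → m.

FR98am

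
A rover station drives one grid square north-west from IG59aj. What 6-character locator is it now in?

Longitude subsquare a = 0; −1 → -1, wraps to 23 = x, carry into square.
Longitude square 5; −1 → 4.
Latitude subsquare j = 9; +1 → 10 = k.

IG49xk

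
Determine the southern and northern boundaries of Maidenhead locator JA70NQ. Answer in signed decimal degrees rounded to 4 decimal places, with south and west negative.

-89.3333, -89.2917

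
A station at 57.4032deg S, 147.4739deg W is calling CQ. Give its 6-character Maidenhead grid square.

BD62go

Shift to the Maidenhead origin (180°W, 90°S): lon 32.5261, lat 32.5968.
Field (20°×10°, letters A–R): lon ⌊32.5261/20⌋ = 1 → B; lat ⌊32.5968/10⌋ = 3 → D.
Square (2°×1°, digits 0–9): lon ⌊12.5261/2⌋ = 6; lat ⌊2.5968/1⌋ = 2.
Subsquare (5′×2.5′, letters a–x): lon ⌊0.5261/0.0833333⌋ = 6 → g; lat ⌊0.5968/0.0416667⌋ = 14 → o.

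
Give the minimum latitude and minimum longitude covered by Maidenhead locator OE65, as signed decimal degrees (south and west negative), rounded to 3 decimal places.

Field O=14, E=4: +14·20° lon, +4·10° lat → SW at lon 100°, lat -50°.
Square 6, 5: +6·2° lon, +5·1° lat → SW at lon 112°, lat -45°.
latitude -45.000, longitude 112.000.

-45.000, 112.000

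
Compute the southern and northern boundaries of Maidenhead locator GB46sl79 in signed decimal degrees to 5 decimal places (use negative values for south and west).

-73.50417, -73.50000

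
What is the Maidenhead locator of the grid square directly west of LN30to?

Longitude subsquare t = 19; −1 → 18 = s.
The latitude characters are unchanged.

LN30so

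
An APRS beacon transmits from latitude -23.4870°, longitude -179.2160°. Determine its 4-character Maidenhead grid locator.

Offset from 180°W / 90°S: lon 0.78°, lat 66.51°.
Field (20°×10°, letters A–R): 0.78/20 → 0 → A, 66.51/10 → 6 → G; chars AG.
Square (2°×1°, digits 0–9): 0.78/2 → 0, 6.51/1 → 6; chars 06.

AG06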